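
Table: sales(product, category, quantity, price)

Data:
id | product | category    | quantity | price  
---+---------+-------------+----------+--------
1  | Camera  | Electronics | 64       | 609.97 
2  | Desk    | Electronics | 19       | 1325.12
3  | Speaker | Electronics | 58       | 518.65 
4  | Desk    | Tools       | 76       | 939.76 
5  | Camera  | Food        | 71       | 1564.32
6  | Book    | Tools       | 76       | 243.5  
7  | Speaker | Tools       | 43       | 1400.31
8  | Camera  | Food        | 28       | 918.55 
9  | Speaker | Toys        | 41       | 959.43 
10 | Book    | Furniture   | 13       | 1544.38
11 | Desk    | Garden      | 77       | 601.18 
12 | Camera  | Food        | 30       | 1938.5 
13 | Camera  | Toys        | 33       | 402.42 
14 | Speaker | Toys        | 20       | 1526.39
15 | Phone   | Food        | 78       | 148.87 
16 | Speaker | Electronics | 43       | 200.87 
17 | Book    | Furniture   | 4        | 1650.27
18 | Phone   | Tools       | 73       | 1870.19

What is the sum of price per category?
SELECT category, SUM(price) as result
FROM sales
GROUP BY category

Result:
  Electronics: 2654.61
  Food: 4570.24
  Furniture: 3194.65
  Garden: 601.18
  Tools: 4453.76
  Toys: 2888.24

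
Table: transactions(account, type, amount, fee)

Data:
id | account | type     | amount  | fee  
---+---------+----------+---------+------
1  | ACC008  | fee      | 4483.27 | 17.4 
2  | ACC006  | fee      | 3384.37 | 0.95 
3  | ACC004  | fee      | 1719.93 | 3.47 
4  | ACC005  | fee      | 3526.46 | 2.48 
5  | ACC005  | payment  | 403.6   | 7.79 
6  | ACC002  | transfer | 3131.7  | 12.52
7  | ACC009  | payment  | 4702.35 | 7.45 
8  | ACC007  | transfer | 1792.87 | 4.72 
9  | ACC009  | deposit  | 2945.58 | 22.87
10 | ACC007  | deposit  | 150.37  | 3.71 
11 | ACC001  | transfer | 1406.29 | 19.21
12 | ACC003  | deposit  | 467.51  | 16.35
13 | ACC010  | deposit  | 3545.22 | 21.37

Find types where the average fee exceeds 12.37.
SELECT type, AVG(fee)
FROM transactions
GROUP BY type
HAVING AVG(fee) > 12.37

Result:
  deposit: avg=16.08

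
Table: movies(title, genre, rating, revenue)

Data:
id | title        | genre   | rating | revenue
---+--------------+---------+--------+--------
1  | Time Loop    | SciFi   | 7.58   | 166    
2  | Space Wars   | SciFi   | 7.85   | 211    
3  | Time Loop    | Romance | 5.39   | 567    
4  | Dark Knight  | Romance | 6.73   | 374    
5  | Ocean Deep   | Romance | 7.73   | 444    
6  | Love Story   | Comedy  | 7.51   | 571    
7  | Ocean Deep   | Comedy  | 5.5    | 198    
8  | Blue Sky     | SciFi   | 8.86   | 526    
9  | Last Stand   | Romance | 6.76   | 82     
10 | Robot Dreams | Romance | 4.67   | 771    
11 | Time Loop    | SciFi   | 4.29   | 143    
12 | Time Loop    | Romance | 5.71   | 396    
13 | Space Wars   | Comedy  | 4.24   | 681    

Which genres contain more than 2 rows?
SELECT genre, COUNT(*) as cnt
FROM movies
GROUP BY genre
HAVING COUNT(*) > 2

Result:
  Comedy: 3
  Romance: 6
  SciFi: 4

Note: HAVING filters groups after aggregation, WHERE filters rows before.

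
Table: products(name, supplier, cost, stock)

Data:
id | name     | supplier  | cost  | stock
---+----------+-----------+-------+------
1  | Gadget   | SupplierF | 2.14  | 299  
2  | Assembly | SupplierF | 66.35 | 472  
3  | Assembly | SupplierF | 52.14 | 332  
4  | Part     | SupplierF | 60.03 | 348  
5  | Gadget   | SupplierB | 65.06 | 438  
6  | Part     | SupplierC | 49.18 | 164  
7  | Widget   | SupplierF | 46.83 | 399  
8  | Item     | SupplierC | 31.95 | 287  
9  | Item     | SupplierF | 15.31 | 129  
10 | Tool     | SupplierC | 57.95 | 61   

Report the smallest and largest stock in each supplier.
SELECT supplier, MIN(stock), MAX(stock)
FROM products
GROUP BY supplier

Result:
  SupplierB: min=438, max=438
  SupplierC: min=61, max=287
  SupplierF: min=129, max=472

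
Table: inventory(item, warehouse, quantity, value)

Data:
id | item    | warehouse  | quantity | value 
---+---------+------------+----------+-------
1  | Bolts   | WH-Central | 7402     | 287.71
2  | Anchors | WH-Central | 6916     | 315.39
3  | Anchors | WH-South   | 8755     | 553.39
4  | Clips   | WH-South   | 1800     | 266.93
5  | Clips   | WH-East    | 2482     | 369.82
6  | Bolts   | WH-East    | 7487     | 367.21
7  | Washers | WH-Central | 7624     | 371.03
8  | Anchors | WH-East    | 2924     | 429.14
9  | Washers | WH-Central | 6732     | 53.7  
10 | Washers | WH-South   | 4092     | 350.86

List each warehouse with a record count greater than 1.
SELECT warehouse, COUNT(*) as cnt
FROM inventory
GROUP BY warehouse
HAVING COUNT(*) > 1

Result:
  WH-Central: 4
  WH-East: 3
  WH-South: 3

Note: HAVING filters groups after aggregation, WHERE filters rows before.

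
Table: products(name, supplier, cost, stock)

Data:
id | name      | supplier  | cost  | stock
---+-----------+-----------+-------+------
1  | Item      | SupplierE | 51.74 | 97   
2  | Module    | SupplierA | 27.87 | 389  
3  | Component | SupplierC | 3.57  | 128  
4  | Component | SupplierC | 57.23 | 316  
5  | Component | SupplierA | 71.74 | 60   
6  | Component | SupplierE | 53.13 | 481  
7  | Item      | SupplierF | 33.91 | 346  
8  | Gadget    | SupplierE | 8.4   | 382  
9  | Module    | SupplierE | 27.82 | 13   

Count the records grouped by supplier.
SELECT supplier, COUNT(*) as count
FROM products
GROUP BY supplier

Result:
  SupplierA: 2
  SupplierC: 2
  SupplierE: 4
  SupplierF: 1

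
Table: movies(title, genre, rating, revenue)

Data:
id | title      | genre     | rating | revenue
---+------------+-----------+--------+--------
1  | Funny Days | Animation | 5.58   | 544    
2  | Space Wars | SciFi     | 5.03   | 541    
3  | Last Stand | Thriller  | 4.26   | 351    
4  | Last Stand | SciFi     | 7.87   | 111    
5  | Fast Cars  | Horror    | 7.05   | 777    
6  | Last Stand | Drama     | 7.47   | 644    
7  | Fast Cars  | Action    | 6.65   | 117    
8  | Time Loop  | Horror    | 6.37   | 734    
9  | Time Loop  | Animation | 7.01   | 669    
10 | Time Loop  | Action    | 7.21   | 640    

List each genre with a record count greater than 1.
SELECT genre, COUNT(*) as cnt
FROM movies
GROUP BY genre
HAVING COUNT(*) > 1

Result:
  Action: 2
  Animation: 2
  Horror: 2
  SciFi: 2

Note: HAVING filters groups after aggregation, WHERE filters rows before.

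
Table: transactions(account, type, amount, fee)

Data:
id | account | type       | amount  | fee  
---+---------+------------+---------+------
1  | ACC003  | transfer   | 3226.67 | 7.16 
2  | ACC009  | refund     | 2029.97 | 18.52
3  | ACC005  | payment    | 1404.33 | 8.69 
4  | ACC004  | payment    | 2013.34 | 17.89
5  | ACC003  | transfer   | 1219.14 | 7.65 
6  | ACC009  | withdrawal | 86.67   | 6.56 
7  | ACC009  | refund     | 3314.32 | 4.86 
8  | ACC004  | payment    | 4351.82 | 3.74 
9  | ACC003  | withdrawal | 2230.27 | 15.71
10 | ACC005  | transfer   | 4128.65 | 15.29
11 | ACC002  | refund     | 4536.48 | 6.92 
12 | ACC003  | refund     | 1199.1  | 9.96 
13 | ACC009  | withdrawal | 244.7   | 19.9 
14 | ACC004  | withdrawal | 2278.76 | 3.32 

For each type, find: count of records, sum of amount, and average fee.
SELECT type,
       COUNT(*) as cnt,
       SUM(amount) as total_amount,
       AVG(fee) as avg_fee
FROM transactions
GROUP BY type

Result:
  payment: 3 records, 7769.49 total amount, 10.11 avg fee
  refund: 4 records, 11079.87 total amount, 10.07 avg fee
  transfer: 3 records, 8574.46 total amount, 10.03 avg fee
  withdrawal: 4 records, 4840.40 total amount, 11.37 avg fee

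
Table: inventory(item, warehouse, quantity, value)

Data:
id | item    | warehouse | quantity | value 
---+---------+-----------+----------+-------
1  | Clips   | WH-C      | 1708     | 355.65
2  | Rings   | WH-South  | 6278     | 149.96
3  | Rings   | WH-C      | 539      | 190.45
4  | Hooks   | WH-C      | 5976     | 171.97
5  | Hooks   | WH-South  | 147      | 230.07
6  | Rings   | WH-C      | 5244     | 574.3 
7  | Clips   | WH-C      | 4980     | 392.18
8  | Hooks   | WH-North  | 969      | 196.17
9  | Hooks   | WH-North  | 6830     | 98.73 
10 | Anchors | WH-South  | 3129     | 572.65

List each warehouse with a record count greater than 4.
SELECT warehouse, COUNT(*) as cnt
FROM inventory
GROUP BY warehouse
HAVING COUNT(*) > 4

Result:
  WH-C: 5

Note: HAVING filters groups after aggregation, WHERE filters rows before.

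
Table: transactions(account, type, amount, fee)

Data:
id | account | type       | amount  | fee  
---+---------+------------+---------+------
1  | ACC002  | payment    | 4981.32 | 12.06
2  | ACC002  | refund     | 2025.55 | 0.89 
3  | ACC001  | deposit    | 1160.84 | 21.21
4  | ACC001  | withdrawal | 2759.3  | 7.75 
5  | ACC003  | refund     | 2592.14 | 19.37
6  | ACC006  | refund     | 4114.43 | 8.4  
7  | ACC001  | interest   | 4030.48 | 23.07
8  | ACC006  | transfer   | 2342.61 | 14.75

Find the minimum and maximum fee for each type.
SELECT type, MIN(fee), MAX(fee)
FROM transactions
GROUP BY type

Result:
  deposit: min=21.21, max=21.21
  interest: min=23.07, max=23.07
  payment: min=12.06, max=12.06
  refund: min=0.89, max=19.37
  transfer: min=14.75, max=14.75
  withdrawal: min=7.75, max=7.75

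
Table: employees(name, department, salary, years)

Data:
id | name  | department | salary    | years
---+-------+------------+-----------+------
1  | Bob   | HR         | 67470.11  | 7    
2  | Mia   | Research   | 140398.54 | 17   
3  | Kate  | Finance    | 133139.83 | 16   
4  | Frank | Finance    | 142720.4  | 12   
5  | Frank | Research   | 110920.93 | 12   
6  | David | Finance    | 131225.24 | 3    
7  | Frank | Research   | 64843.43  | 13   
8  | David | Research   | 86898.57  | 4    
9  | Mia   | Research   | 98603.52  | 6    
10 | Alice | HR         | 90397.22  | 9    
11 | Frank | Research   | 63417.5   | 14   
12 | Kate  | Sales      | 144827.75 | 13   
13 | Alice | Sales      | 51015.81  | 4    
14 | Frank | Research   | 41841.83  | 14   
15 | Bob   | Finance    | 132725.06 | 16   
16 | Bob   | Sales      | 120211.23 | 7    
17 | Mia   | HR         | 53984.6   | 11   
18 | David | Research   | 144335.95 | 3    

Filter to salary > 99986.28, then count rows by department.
SELECT department, COUNT(*)
FROM employees
WHERE salary > 99986.28
GROUP BY department

Note: WHERE filters rows before grouping.

Result:
  Finance: 4
  Research: 3
  Sales: 2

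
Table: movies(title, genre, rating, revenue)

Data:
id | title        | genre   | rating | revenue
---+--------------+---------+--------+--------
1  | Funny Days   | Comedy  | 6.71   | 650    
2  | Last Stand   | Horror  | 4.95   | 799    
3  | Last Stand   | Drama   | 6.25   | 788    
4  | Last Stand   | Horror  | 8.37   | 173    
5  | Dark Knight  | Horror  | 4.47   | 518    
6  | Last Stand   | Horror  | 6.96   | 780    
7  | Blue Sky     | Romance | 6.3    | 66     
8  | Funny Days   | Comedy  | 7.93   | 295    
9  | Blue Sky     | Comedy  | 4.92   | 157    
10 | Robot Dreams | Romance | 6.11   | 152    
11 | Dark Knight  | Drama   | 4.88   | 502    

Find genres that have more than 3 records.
SELECT genre, COUNT(*) as cnt
FROM movies
GROUP BY genre
HAVING COUNT(*) > 3

Result:
  Horror: 4

Note: HAVING filters groups after aggregation, WHERE filters rows before.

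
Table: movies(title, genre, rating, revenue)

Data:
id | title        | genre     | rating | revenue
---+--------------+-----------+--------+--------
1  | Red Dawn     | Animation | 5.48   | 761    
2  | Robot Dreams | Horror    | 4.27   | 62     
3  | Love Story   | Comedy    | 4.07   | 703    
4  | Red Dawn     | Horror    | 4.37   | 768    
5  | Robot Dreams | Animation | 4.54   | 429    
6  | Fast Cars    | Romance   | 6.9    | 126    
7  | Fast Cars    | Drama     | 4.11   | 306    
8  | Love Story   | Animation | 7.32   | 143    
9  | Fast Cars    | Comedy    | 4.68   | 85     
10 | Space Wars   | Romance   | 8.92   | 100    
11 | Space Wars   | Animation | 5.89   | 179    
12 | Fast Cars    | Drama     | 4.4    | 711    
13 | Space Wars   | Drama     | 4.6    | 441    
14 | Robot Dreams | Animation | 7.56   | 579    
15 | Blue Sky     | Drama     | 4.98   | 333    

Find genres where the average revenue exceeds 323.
SELECT genre, AVG(revenue)
FROM movies
GROUP BY genre
HAVING AVG(revenue) > 323

Result:
  Animation: avg=418.20
  Comedy: avg=394.00
  Drama: avg=447.75
  Horror: avg=415.00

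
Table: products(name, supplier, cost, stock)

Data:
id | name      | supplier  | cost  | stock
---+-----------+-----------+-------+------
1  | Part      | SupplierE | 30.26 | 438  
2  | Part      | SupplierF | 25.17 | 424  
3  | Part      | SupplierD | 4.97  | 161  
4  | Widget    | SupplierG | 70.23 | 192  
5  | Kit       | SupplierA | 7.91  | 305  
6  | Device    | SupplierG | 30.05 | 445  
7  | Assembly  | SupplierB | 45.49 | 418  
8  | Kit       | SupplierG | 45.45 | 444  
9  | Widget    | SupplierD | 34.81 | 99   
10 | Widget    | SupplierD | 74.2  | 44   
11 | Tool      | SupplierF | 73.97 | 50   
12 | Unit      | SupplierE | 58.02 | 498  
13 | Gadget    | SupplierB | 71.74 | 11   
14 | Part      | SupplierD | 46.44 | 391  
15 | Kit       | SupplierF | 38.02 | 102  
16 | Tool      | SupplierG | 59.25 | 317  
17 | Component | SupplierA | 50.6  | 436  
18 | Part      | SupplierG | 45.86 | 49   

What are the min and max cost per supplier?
SELECT supplier, MIN(cost), MAX(cost)
FROM products
GROUP BY supplier

Result:
  SupplierA: min=7.91, max=50.60
  SupplierB: min=45.49, max=71.74
  SupplierD: min=4.97, max=74.20
  SupplierE: min=30.26, max=58.02
  SupplierF: min=25.17, max=73.97
  SupplierG: min=30.05, max=70.23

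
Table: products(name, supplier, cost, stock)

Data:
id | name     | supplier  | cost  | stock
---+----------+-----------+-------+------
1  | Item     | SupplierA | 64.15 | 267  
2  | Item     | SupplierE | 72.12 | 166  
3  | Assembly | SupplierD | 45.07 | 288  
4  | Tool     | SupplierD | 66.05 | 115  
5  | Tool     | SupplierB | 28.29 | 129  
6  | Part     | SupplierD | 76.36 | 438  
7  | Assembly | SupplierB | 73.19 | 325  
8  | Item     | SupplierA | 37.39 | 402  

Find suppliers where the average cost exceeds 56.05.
SELECT supplier, AVG(cost)
FROM products
GROUP BY supplier
HAVING AVG(cost) > 56.05

Result:
  SupplierD: avg=62.49
  SupplierE: avg=72.12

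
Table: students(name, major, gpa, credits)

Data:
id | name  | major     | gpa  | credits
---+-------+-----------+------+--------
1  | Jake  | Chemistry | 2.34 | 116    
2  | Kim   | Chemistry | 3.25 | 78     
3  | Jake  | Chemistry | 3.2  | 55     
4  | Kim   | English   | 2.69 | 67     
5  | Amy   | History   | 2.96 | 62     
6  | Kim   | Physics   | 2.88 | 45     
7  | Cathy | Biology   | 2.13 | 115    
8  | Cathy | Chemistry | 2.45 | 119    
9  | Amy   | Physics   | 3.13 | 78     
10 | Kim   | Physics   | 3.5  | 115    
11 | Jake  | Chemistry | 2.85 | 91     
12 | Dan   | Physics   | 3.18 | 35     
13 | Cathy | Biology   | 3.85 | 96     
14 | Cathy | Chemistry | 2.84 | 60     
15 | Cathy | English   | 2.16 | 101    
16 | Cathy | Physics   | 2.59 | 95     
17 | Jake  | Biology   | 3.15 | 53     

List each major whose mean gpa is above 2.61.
SELECT major, AVG(gpa)
FROM students
GROUP BY major
HAVING AVG(gpa) > 2.61

Result:
  Biology: avg=3.04
  Chemistry: avg=2.82
  History: avg=2.96
  Physics: avg=3.06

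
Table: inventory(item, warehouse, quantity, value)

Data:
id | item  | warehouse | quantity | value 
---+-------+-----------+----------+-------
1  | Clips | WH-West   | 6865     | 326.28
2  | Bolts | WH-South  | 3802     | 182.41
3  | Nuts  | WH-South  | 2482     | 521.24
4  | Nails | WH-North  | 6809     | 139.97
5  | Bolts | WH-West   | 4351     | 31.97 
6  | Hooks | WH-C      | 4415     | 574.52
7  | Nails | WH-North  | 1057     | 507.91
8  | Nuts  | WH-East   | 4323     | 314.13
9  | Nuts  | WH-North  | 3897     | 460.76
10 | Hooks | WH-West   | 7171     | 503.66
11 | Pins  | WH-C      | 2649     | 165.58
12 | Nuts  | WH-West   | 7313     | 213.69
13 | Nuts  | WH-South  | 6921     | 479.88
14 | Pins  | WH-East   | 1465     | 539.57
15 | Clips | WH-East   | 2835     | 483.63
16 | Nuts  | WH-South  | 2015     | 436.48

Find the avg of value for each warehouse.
SELECT warehouse, AVG(value) as result
FROM inventory
GROUP BY warehouse

Result:
  WH-C: 370.05
  WH-East: 445.78
  WH-North: 369.55
  WH-South: 405.00
  WH-West: 268.90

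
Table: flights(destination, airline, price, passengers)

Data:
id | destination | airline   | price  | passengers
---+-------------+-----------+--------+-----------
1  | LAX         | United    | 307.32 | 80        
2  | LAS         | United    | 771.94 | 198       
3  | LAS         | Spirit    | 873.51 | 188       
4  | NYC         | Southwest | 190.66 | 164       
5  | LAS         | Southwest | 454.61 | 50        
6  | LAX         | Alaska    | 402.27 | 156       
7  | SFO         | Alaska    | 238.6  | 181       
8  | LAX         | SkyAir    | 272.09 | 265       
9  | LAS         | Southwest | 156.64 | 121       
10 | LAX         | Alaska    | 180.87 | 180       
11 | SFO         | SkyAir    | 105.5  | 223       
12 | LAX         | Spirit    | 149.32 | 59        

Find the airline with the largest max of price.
SELECT airline, MAX(price) as val
FROM flights
GROUP BY airline
ORDER BY val DESC
LIMIT 1

Result: Spirit with max(price) = 873.51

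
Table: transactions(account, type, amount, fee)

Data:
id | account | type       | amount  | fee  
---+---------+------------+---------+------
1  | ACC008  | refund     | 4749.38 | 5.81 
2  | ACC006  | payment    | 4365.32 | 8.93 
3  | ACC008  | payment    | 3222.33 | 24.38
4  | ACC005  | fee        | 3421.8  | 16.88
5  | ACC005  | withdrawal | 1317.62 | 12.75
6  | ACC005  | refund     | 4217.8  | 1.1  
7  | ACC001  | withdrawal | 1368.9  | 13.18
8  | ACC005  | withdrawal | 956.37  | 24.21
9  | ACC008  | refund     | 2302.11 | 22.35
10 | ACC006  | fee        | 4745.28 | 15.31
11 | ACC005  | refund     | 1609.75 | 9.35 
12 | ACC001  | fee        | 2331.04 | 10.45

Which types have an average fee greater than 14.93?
SELECT type, AVG(fee)
FROM transactions
GROUP BY type
HAVING AVG(fee) > 14.93

Result:
  payment: avg=16.66
  withdrawal: avg=16.71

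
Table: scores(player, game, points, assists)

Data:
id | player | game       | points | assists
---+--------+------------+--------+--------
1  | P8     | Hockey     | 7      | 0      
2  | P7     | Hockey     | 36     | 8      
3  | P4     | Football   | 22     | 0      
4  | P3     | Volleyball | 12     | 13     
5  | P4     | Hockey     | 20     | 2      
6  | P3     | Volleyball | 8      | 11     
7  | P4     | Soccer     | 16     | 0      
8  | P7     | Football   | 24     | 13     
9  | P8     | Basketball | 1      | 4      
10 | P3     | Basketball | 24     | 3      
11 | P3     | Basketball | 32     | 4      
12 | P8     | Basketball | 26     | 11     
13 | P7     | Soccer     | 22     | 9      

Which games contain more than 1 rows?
SELECT game, COUNT(*) as cnt
FROM scores
GROUP BY game
HAVING COUNT(*) > 1

Result:
  Basketball: 4
  Football: 2
  Hockey: 3
  Soccer: 2
  Volleyball: 2

Note: HAVING filters groups after aggregation, WHERE filters rows before.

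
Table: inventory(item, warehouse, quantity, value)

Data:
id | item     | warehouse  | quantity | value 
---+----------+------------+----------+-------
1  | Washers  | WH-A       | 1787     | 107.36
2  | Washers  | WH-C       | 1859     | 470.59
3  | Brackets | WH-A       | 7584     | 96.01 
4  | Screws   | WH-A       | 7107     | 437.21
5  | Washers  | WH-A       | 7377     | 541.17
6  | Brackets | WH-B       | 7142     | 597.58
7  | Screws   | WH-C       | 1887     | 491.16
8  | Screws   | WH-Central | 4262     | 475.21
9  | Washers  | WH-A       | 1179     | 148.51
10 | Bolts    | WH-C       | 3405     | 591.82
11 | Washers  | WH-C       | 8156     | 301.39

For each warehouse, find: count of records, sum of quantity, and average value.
SELECT warehouse,
       COUNT(*) as cnt,
       SUM(quantity) as total_quantity,
       AVG(value) as avg_value
FROM inventory
GROUP BY warehouse

Result:
  WH-A: 5 records, 25034 total quantity, 266.05 avg value
  WH-B: 1 records, 7142 total quantity, 597.58 avg value
  WH-C: 4 records, 15307 total quantity, 463.74 avg value
  WH-Central: 1 records, 4262 total quantity, 475.21 avg value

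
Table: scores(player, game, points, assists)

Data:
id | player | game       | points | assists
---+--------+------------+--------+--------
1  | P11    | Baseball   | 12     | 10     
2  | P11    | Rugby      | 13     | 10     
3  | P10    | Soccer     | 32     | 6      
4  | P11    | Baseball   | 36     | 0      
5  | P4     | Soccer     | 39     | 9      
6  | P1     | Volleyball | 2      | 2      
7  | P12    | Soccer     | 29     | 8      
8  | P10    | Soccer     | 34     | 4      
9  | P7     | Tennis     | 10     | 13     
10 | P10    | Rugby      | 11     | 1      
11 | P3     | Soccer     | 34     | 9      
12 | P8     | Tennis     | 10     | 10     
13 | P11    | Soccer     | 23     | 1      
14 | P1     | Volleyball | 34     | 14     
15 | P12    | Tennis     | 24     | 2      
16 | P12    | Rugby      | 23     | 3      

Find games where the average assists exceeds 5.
SELECT game, AVG(assists)
FROM scores
GROUP BY game
HAVING AVG(assists) > 5

Result:
  Soccer: avg=6.17
  Tennis: avg=8.33
  Volleyball: avg=8.00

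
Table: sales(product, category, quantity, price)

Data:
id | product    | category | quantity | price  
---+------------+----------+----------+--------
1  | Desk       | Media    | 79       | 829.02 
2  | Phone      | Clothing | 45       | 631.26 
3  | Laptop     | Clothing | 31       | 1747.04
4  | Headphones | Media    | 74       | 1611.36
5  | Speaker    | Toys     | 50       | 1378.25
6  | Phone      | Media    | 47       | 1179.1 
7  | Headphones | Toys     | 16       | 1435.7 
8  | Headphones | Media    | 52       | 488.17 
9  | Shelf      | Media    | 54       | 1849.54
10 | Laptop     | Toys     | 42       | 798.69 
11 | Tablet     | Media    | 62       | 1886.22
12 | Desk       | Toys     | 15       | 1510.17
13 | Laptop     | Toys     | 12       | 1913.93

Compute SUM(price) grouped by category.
SELECT category, SUM(price) as result
FROM sales
GROUP BY category

Result:
  Clothing: 2378.30
  Media: 7843.41
  Toys: 7036.74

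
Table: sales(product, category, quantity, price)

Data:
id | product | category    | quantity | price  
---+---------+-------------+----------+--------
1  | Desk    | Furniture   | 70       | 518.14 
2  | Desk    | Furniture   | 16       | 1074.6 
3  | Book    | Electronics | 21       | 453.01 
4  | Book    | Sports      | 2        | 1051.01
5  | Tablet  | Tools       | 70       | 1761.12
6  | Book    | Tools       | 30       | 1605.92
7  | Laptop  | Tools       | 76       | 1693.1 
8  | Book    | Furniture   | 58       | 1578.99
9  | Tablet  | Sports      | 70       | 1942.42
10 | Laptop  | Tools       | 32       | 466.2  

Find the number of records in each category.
SELECT category, COUNT(*) as count
FROM sales
GROUP BY category

Result:
  Electronics: 1
  Furniture: 3
  Sports: 2
  Tools: 4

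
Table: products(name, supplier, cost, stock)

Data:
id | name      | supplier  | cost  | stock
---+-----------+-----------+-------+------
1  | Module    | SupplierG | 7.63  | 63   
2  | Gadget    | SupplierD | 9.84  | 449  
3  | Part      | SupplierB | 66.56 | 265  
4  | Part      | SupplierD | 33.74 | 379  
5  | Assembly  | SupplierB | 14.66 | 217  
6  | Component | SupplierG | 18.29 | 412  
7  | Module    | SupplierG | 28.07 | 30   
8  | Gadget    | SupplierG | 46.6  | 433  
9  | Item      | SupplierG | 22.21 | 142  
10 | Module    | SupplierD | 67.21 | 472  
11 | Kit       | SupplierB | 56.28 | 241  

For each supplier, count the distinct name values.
SELECT supplier, COUNT(DISTINCT name)
FROM products
GROUP BY supplier

Result:
  SupplierB: 3 distinct
  SupplierD: 3 distinct
  SupplierG: 4 distinct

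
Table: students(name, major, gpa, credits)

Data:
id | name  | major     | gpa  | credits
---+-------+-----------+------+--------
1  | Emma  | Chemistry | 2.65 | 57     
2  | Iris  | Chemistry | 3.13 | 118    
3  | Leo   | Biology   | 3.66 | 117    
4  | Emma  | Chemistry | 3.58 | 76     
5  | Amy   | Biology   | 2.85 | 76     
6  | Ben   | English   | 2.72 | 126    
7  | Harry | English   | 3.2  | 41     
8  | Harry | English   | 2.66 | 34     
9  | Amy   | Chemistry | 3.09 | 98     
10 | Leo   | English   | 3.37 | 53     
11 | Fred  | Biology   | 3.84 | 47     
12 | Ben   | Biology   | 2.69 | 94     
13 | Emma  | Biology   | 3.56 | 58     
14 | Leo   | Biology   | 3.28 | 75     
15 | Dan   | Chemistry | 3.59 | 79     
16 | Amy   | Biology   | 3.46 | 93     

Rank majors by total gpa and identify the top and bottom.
SELECT major, SUM(gpa)
FROM students
GROUP BY major
ORDER BY SUM(gpa)

All groups:
  English: 11.95
  Chemistry: 16.04
  Biology: 23.34

Highest: Biology (23.34)
Lowest: English (11.95)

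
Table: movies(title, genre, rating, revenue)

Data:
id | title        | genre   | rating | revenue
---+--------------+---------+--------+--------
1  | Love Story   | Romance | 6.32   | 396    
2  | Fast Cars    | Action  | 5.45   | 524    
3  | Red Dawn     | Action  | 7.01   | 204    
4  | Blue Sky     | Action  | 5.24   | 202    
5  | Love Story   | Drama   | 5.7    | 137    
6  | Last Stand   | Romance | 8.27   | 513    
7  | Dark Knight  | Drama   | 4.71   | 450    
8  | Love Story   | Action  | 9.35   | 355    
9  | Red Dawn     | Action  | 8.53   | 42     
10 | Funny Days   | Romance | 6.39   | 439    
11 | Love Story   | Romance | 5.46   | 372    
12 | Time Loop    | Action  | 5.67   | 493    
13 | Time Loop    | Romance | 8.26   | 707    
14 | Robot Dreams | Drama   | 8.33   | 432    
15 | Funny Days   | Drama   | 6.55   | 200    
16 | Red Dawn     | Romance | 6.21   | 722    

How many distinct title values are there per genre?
SELECT genre, COUNT(DISTINCT title)
FROM movies
GROUP BY genre

Result:
  Action: 5 distinct
  Drama: 4 distinct
  Romance: 5 distinct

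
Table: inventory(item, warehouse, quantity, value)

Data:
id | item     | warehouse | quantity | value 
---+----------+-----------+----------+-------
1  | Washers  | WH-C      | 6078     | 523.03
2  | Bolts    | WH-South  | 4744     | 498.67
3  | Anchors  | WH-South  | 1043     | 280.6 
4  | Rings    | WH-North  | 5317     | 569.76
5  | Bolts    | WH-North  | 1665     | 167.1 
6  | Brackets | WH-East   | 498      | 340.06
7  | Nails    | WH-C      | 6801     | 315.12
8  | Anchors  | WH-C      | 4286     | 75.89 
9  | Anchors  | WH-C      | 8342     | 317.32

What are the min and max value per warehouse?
SELECT warehouse, MIN(value), MAX(value)
FROM inventory
GROUP BY warehouse

Result:
  WH-C: min=75.89, max=523.03
  WH-East: min=340.06, max=340.06
  WH-North: min=167.10, max=569.76
  WH-South: min=280.60, max=498.67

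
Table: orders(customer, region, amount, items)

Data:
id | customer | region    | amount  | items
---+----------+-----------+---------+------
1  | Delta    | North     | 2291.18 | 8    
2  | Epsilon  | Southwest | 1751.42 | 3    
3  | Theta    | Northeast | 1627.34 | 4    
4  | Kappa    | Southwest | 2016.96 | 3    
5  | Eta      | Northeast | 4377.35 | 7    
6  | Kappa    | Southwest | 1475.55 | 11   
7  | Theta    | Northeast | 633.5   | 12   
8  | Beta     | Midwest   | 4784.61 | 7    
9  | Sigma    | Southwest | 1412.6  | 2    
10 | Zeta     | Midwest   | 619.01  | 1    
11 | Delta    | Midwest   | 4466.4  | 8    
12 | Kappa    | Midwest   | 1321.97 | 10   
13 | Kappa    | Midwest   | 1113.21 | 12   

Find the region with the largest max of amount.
SELECT region, MAX(amount) as val
FROM orders
GROUP BY region
ORDER BY val DESC
LIMIT 1

Result: Midwest with max(amount) = 4784.61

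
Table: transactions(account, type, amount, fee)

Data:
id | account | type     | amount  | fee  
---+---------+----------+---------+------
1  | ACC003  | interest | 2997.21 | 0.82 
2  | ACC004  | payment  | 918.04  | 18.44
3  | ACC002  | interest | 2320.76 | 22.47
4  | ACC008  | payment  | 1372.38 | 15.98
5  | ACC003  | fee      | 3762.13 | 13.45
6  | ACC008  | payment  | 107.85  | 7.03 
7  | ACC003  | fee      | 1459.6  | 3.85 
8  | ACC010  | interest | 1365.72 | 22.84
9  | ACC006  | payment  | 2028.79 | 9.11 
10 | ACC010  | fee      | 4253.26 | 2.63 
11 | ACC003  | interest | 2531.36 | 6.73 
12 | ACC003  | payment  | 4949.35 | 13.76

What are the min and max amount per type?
SELECT type, MIN(amount), MAX(amount)
FROM transactions
GROUP BY type

Result:
  fee: min=1459.60, max=4253.26
  interest: min=1365.72, max=2997.21
  payment: min=107.85, max=4949.35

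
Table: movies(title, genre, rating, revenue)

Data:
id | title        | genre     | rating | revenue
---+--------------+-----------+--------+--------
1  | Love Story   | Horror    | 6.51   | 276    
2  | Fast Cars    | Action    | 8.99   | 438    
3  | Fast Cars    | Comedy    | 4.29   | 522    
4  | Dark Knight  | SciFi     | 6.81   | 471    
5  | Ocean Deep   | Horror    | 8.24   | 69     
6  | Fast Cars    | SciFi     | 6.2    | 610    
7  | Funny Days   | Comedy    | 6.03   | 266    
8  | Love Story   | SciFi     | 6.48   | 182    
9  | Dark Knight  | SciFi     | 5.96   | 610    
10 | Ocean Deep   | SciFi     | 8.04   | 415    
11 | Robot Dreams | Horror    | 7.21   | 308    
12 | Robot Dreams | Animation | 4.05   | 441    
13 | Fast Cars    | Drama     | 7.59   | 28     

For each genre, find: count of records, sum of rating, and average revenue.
SELECT genre,
       COUNT(*) as cnt,
       SUM(rating) as total_rating,
       AVG(revenue) as avg_revenue
FROM movies
GROUP BY genre

Result:
  Action: 1 records, 8.99 total rating, 438.00 avg revenue
  Animation: 1 records, 4.05 total rating, 441.00 avg revenue
  Comedy: 2 records, 10.32 total rating, 394.00 avg revenue
  Drama: 1 records, 7.59 total rating, 28.00 avg revenue
  Horror: 3 records, 21.96 total rating, 217.67 avg revenue
  SciFi: 5 records, 33.49 total rating, 457.60 avg revenue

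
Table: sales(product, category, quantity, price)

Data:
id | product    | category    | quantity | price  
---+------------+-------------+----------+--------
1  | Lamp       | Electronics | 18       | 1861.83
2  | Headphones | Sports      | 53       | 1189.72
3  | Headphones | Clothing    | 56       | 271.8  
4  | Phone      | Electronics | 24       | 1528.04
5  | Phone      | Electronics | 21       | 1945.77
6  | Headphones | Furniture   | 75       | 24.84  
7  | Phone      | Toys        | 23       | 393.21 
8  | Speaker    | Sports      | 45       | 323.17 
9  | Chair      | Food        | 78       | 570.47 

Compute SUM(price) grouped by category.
SELECT category, SUM(price) as result
FROM sales
GROUP BY category

Result:
  Clothing: 271.80
  Electronics: 5335.64
  Food: 570.47
  Furniture: 24.84
  Sports: 1512.89
  Toys: 393.21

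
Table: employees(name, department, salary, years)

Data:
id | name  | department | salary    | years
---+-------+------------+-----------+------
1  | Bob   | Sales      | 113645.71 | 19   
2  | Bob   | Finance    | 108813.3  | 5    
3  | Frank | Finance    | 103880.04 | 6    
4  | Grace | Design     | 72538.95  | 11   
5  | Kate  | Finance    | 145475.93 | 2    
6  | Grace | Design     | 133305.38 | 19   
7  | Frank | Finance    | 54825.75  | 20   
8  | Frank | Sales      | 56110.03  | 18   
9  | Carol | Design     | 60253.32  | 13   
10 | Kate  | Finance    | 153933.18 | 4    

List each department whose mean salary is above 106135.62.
SELECT department, AVG(salary)
FROM employees
GROUP BY department
HAVING AVG(salary) > 106135.62

Result:
  Finance: avg=113385.64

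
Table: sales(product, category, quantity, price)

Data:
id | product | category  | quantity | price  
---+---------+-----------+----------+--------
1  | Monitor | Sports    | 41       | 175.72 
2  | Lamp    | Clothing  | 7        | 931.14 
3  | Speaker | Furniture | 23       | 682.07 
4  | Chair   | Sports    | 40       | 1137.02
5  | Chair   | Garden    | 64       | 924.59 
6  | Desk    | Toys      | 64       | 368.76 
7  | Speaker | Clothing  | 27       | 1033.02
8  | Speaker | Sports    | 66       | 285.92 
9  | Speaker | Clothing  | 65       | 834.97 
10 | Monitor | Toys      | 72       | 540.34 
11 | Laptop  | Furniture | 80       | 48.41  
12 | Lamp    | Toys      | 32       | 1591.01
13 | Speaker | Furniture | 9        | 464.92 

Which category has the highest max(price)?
SELECT category, MAX(price) as val
FROM sales
GROUP BY category
ORDER BY val DESC
LIMIT 1

Result: Toys with max(price) = 1591.01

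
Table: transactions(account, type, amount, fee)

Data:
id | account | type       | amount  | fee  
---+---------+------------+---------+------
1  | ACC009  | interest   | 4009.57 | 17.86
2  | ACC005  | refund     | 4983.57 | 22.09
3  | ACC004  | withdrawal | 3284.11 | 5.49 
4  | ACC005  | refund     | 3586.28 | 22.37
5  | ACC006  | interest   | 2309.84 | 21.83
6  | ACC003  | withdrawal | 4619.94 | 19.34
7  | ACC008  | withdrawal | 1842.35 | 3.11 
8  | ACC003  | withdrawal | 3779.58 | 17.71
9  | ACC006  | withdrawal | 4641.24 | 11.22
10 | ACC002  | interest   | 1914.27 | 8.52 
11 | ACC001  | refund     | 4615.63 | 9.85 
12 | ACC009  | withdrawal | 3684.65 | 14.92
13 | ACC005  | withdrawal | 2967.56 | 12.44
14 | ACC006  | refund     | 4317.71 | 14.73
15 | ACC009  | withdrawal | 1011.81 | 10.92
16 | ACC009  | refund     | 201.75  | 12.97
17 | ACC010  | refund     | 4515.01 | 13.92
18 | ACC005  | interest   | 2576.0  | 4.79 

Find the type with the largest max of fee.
SELECT type, MAX(fee) as val
FROM transactions
GROUP BY type
ORDER BY val DESC
LIMIT 1

Result: refund with max(fee) = 22.37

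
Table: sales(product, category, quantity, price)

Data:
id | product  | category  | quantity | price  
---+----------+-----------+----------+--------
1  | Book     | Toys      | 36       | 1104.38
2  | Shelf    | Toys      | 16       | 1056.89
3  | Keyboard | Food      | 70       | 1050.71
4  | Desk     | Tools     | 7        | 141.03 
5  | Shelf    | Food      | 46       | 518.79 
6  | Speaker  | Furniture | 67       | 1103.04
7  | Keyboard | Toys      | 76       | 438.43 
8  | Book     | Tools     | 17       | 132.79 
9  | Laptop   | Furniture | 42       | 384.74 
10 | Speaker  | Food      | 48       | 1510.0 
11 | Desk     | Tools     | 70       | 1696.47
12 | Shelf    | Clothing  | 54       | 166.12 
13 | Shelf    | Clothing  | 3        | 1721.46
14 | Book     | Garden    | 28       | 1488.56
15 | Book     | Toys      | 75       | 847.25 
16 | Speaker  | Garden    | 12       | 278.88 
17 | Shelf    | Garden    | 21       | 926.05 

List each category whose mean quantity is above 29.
SELECT category, AVG(quantity)
FROM sales
GROUP BY category
HAVING AVG(quantity) > 29

Result:
  Food: avg=54.67
  Furniture: avg=54.50
  Tools: avg=31.33
  Toys: avg=50.75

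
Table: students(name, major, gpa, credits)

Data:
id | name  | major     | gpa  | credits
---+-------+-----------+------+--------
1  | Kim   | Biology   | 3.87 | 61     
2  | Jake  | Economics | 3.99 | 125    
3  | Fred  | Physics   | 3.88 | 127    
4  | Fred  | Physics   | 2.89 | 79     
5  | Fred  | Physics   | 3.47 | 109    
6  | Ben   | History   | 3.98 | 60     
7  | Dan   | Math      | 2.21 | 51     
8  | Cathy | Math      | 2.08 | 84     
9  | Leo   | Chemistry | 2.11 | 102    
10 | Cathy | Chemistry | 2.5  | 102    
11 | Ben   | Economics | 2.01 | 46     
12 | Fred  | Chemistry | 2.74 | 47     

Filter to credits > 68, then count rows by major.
SELECT major, COUNT(*)
FROM students
WHERE credits > 68
GROUP BY major

Note: WHERE filters rows before grouping.

Result:
  Chemistry: 2
  Economics: 1
  Math: 1
  Physics: 3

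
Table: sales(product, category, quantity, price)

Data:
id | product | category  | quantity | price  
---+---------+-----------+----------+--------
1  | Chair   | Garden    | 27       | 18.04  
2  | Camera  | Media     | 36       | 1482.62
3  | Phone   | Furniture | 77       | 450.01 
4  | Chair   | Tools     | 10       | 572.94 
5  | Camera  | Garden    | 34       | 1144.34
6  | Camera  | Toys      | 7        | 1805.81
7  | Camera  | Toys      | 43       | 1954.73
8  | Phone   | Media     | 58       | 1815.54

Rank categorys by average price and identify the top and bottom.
SELECT category, AVG(price)
FROM sales
GROUP BY category
ORDER BY AVG(price)

All groups:
  Furniture: 450.01
  Tools: 572.94
  Garden: 581.19
  Media: 1649.08
  Toys: 1880.27

Highest: Toys (1880.27)
Lowest: Furniture (450.01)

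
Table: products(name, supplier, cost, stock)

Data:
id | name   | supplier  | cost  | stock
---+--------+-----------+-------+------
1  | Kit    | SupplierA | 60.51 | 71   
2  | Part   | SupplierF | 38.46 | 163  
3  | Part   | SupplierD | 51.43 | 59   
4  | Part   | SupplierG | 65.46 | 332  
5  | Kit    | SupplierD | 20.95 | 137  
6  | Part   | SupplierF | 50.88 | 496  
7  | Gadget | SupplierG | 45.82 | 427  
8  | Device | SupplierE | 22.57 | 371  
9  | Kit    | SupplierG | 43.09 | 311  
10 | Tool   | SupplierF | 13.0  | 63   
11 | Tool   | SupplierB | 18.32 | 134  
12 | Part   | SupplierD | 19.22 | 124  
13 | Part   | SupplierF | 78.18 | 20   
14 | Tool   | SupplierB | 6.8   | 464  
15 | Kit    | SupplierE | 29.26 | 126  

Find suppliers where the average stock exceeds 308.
SELECT supplier, AVG(stock)
FROM products
GROUP BY supplier
HAVING AVG(stock) > 308

Result:
  SupplierG: avg=356.67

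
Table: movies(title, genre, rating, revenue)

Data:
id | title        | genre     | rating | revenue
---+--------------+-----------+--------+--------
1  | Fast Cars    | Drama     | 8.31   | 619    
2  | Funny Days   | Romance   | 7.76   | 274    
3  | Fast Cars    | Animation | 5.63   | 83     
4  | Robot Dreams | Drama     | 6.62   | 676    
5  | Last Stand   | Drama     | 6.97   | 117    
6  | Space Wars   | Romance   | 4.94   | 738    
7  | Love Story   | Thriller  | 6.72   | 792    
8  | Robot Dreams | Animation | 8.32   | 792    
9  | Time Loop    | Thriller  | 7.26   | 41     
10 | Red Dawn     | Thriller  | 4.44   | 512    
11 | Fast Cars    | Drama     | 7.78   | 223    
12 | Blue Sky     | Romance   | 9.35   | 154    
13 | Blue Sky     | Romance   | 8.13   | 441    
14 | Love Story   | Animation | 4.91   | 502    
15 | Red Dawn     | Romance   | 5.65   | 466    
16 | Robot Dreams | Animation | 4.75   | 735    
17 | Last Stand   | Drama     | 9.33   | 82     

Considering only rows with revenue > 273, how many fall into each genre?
SELECT genre, COUNT(*)
FROM movies
WHERE revenue > 273
GROUP BY genre

Note: WHERE filters rows before grouping.

Result:
  Animation: 3
  Drama: 2
  Romance: 4
  Thriller: 2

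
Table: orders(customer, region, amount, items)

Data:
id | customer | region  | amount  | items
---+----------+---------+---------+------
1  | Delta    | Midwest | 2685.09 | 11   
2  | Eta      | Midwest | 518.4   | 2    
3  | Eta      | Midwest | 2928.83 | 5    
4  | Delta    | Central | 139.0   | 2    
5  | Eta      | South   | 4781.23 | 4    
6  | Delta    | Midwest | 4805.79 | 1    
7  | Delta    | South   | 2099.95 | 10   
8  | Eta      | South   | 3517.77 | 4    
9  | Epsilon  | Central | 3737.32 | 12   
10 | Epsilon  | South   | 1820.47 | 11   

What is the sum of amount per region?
SELECT region, SUM(amount) as result
FROM orders
GROUP BY region

Result:
  Central: 3876.32
  Midwest: 10938.11
  South: 12219.42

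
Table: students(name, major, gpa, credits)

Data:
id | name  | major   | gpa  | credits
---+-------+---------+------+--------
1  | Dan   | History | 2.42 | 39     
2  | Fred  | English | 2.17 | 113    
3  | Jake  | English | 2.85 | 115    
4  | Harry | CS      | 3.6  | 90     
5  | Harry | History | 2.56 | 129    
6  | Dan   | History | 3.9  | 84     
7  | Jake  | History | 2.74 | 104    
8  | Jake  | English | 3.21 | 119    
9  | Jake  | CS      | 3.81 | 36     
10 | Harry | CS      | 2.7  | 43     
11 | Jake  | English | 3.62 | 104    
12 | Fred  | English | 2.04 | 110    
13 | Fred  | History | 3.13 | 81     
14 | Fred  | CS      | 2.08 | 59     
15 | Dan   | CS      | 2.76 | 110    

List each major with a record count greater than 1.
SELECT major, COUNT(*) as cnt
FROM students
GROUP BY major
HAVING COUNT(*) > 1

Result:
  CS: 5
  English: 5
  History: 5

Note: HAVING filters groups after aggregation, WHERE filters rows before.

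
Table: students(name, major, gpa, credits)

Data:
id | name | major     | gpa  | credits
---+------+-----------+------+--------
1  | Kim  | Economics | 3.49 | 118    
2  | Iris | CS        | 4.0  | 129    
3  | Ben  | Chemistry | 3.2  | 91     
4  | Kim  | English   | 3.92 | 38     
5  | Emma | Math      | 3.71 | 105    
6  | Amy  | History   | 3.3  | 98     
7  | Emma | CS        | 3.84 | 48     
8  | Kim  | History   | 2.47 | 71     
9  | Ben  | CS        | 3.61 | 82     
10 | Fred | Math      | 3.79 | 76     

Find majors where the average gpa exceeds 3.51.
SELECT major, AVG(gpa)
FROM students
GROUP BY major
HAVING AVG(gpa) > 3.51

Result:
  CS: avg=3.82
  English: avg=3.92
  Math: avg=3.75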